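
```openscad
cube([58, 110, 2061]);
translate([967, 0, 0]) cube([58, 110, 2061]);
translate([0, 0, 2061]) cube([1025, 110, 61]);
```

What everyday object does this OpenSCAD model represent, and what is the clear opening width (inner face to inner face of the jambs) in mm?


A door frame. The clear opening width is 909 mm.

Two 2061 mm tall posts with a header on top — a door frame. The left jamb is 58 mm wide at x = 0; the right jamb starts at x = 967. The clear opening is 967 − 58 = 909 mm.


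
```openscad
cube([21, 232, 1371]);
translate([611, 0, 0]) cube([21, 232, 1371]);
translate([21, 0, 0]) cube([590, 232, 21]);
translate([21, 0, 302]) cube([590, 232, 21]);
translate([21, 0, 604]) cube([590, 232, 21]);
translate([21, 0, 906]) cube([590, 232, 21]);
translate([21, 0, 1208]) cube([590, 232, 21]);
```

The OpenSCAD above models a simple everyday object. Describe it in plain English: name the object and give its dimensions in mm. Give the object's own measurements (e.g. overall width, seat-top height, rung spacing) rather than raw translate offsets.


An open bookshelf. Two side panels, each 21 mm thick, 232 mm deep and 1371 mm tall, stand 632 mm apart (outside-to-outside). Between them sit 5 shelves, each 21 mm thick and 232 mm deep, spanning the full gap between the sides. The bottom shelf rests on the floor (its underside at z = 0) and the clear gap between one shelf's top and the next shelf's underside is 281 mm.


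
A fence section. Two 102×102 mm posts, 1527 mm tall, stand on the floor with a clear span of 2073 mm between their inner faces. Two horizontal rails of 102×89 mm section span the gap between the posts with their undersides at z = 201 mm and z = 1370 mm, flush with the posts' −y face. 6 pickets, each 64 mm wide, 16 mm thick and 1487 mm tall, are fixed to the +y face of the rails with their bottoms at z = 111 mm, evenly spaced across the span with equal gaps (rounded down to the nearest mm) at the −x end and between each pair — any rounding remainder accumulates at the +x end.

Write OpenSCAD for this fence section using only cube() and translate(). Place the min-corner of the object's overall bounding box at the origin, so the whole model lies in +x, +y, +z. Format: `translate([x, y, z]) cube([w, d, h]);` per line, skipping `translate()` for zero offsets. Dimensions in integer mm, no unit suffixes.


cube([102, 102, 1527]);
translate([2175, 0, 0]) cube([102, 102, 1527]);
translate([102, 0, 201]) cube([2073, 102, 89]);
translate([102, 0, 1370]) cube([2073, 102, 89]);
translate([343, 102, 111]) cube([64, 16, 1487]);
translate([648, 102, 111]) cube([64, 16, 1487]);
translate([953, 102, 111]) cube([64, 16, 1487]);
translate([1258, 102, 111]) cube([64, 16, 1487]);
translate([1563, 102, 111]) cube([64, 16, 1487]);
translate([1868, 102, 111]) cube([64, 16, 1487]);


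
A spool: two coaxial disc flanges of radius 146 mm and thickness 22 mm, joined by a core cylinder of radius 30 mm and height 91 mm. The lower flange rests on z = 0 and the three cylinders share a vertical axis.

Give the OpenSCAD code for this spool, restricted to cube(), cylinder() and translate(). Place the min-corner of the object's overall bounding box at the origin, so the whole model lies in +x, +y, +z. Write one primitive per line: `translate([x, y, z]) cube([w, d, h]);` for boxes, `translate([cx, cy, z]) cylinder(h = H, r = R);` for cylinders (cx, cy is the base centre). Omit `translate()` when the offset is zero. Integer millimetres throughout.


translate([146, 146, 0]) cylinder(h = 22, r = 146);
translate([146, 146, 22]) cylinder(h = 91, r = 30);
translate([146, 146, 113]) cylinder(h = 22, r = 146);


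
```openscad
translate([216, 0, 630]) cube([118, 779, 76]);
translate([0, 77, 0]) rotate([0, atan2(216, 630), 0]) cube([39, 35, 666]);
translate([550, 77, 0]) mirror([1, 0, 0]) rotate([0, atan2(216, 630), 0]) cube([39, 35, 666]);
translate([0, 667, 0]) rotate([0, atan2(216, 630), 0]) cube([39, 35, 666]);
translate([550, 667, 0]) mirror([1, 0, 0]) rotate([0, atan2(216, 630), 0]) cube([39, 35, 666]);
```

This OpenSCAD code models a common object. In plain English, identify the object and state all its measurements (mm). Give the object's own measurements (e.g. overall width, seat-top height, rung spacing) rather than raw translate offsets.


A sawhorse. A 118×779×76 mm beam (x, y, z) sits on two A-frame leg pairs. Each pair is two raked legs of 39×35 mm section (35 mm along y) splaying symmetrically in x. Each leg rises 630 mm vertically over 216 mm of horizontal reach and is 666 mm long along its own axis. Every leg's outer bottom edge rests on the floor and its outer top edge meets a bottom edge of the beam — the left legs (tilting toward +x) meet the beam's −x bottom edge, the right legs (their mirror images, tilting toward −x) meet its +x bottom edge — so the leg tops tuck under the beam, the beam's underside is 630 mm above the floor, and the feet are 550 mm apart outside-to-outside with the beam centred between them. The two leg pairs are set in 77 mm from either end of the beam.


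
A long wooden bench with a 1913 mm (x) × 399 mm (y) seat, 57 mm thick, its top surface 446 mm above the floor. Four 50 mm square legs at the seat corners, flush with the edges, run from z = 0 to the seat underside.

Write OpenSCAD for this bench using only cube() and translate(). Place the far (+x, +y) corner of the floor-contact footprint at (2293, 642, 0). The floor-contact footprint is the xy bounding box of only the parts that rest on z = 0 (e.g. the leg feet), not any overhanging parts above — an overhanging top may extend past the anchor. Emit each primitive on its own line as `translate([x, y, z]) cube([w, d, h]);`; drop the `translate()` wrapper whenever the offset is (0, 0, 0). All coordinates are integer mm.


translate([380, 243, 389]) cube([1913, 399, 57]);
translate([380, 243, 0]) cube([50, 50, 389]);
translate([380, 592, 0]) cube([50, 50, 389]);
translate([2243, 243, 0]) cube([50, 50, 389]);
translate([2243, 592, 0]) cube([50, 50, 389]);


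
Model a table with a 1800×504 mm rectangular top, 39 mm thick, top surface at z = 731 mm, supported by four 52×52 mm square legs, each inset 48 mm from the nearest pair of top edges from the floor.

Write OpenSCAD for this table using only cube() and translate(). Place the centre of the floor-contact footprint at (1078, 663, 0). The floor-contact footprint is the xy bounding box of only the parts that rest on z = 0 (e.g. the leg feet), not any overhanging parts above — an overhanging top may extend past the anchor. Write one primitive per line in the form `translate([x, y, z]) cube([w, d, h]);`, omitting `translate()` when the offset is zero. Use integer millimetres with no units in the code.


translate([178, 411, 692]) cube([1800, 504, 39]);
translate([226, 459, 0]) cube([52, 52, 692]);
translate([1878, 459, 0]) cube([52, 52, 692]);
translate([226, 815, 0]) cube([52, 52, 692]);
translate([1878, 815, 0]) cube([52, 52, 692]);


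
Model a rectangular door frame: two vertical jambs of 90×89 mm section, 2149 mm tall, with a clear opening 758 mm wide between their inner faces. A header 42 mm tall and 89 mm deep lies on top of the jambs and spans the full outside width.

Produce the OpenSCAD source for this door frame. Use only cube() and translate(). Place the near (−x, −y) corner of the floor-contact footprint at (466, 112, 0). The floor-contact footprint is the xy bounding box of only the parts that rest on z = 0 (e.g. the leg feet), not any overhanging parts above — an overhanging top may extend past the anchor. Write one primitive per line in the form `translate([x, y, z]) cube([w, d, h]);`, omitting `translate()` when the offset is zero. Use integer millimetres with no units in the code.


translate([466, 112, 0]) cube([90, 89, 2149]);
translate([1314, 112, 0]) cube([90, 89, 2149]);
translate([466, 112, 2149]) cube([938, 89, 42]);


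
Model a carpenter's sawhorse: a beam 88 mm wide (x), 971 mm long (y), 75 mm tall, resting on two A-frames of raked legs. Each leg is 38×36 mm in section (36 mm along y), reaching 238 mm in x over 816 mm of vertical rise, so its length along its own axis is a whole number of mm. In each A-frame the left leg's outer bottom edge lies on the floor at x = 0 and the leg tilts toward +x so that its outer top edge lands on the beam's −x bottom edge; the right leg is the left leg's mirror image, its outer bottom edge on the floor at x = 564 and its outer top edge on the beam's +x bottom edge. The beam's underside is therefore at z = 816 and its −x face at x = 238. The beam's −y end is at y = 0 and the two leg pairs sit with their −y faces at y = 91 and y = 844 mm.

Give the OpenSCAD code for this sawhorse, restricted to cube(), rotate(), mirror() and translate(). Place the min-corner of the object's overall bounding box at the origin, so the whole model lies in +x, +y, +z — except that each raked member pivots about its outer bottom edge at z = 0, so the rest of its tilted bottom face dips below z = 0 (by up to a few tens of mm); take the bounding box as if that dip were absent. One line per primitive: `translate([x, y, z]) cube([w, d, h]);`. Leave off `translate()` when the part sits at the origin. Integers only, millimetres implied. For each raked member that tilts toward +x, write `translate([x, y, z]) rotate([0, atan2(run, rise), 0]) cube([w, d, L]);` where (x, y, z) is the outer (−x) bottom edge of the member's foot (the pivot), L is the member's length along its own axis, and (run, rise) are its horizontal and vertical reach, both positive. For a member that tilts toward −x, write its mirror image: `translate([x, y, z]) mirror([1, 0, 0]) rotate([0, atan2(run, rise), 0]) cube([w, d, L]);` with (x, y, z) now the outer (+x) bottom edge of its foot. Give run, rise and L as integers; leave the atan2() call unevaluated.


translate([238, 0, 816]) cube([88, 971, 75]);
translate([0, 91, 0]) rotate([0, atan2(238, 816), 0]) cube([38, 36, 850]);
translate([564, 91, 0]) mirror([1, 0, 0]) rotate([0, atan2(238, 816), 0]) cube([38, 36, 850]);
translate([0, 844, 0]) rotate([0, atan2(238, 816), 0]) cube([38, 36, 850]);
translate([564, 844, 0]) mirror([1, 0, 0]) rotate([0, atan2(238, 816), 0]) cube([38, 36, 850]);


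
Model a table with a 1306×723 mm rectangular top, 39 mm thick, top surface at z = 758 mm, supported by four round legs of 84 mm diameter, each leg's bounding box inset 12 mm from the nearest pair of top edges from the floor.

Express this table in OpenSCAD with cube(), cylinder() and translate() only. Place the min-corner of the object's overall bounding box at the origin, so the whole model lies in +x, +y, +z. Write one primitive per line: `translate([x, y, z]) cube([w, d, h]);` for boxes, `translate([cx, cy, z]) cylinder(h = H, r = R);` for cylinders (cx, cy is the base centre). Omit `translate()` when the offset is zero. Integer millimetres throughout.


translate([0, 0, 719]) cube([1306, 723, 39]);
translate([54, 54, 0]) cylinder(h = 719, r = 42);
translate([1252, 54, 0]) cylinder(h = 719, r = 42);
translate([54, 669, 0]) cylinder(h = 719, r = 42);
translate([1252, 669, 0]) cylinder(h = 719, r = 42);


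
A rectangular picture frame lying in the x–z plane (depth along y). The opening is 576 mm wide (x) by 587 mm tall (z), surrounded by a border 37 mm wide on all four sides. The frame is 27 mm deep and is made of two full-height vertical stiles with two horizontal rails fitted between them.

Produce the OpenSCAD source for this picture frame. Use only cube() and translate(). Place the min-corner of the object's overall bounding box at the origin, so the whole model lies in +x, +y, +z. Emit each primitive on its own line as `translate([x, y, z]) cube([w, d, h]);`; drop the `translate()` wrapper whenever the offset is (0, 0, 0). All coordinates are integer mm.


cube([37, 27, 661]);
translate([613, 0, 0]) cube([37, 27, 661]);
translate([37, 0, 0]) cube([576, 27, 37]);
translate([37, 0, 624]) cube([576, 27, 37]);


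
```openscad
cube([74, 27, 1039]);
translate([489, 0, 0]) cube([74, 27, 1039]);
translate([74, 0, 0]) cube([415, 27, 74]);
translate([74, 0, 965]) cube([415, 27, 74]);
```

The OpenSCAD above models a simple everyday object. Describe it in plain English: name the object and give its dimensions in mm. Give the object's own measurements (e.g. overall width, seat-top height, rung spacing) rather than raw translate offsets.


A rectangular picture frame lying in the x–z plane (depth along y). The opening is 415 mm wide (x) by 891 mm tall (z), surrounded by a border 74 mm wide on all four sides. The frame is 27 mm deep and is made of two full-height vertical stiles with two horizontal rails fitted between them.


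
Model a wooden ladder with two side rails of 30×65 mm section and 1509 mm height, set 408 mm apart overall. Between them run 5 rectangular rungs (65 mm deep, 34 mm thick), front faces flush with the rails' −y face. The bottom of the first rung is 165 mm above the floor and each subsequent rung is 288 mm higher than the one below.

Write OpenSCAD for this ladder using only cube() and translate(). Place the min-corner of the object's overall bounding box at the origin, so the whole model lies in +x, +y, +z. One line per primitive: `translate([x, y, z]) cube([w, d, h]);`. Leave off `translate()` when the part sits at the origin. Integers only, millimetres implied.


// rung span = 408 - 2*30 = 348
// rung[k] z = 165 + k*288
cube([30, 65, 1509]);
translate([378, 0, 0]) cube([30, 65, 1509]);
translate([30, 0, 165]) cube([348, 65, 34]);
translate([30, 0, 453]) cube([348, 65, 34]);
translate([30, 0, 741]) cube([348, 65, 34]);
translate([30, 0, 1029]) cube([348, 65, 34]);
translate([30, 0, 1317]) cube([348, 65, 34]);


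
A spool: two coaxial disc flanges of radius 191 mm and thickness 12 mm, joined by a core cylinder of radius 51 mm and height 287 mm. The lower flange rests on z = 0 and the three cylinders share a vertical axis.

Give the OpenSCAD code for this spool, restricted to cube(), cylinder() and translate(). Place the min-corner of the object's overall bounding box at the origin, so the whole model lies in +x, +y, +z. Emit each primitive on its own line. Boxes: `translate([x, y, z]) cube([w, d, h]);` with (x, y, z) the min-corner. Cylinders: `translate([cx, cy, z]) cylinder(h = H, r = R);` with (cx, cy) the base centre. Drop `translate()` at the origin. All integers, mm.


translate([191, 191, 0]) cylinder(h = 12, r = 191);
translate([191, 191, 12]) cylinder(h = 287, r = 51);
translate([191, 191, 299]) cylinder(h = 12, r = 191);


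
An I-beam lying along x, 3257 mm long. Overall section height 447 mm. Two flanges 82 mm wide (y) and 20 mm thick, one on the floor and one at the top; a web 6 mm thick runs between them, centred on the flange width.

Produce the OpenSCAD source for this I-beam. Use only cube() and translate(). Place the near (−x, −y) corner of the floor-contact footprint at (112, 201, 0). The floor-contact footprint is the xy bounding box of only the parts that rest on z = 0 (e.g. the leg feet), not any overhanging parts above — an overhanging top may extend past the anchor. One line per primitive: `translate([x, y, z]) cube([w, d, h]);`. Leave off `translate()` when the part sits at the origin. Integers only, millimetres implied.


translate([112, 201, 0]) cube([3257, 82, 20]);
translate([112, 239, 20]) cube([3257, 6, 407]);
translate([112, 201, 427]) cube([3257, 82, 20]);


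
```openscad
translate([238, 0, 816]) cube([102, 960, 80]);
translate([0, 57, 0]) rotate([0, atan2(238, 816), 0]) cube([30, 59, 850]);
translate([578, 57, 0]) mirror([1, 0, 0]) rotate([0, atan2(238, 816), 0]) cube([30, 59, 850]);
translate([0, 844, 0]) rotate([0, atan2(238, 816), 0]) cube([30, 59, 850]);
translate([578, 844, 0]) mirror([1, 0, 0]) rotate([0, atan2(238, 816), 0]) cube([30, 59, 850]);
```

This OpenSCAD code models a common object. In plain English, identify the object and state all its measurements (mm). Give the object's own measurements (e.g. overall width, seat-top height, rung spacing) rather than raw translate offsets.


A sawhorse. A 102×960×80 mm beam (x, y, z) sits on two A-frame leg pairs. Each pair is two raked legs of 30×59 mm section (59 mm along y) splaying symmetrically in x. Each leg rises 816 mm vertically over 238 mm of horizontal reach and is 850 mm long along its own axis. Every leg's outer bottom edge rests on the floor and its outer top edge meets a bottom edge of the beam — the left legs (tilting toward +x) meet the beam's −x bottom edge, the right legs (their mirror images, tilting toward −x) meet its +x bottom edge — so the leg tops tuck under the beam, the beam's underside is 816 mm above the floor, and the feet are 578 mm apart outside-to-outside with the beam centred between them. The two leg pairs are set in 57 mm from either end of the beam.


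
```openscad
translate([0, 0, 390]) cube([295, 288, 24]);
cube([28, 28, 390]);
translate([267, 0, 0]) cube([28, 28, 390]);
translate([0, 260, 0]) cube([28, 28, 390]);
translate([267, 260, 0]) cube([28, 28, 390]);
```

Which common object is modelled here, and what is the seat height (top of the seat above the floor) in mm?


A stool. The seat height is 414 mm.

A 295×288×24 slab at z = 390 on four corner posts — a stool. The seat top is 390 + 24 = 414 mm.


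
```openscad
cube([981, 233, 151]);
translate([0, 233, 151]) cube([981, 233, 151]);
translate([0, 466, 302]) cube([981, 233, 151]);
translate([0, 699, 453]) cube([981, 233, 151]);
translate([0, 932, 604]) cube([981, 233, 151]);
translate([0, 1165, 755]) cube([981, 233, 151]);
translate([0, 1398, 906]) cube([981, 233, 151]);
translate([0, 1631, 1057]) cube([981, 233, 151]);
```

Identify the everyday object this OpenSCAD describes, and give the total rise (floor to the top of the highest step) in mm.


A staircase. The total rise is 1208 mm.

8 identical blocks, each offset up and back from the previous — a staircase. Each step is 151 mm tall and there are 8 of them, so the total rise is 8 × 151 = 1208 mm.


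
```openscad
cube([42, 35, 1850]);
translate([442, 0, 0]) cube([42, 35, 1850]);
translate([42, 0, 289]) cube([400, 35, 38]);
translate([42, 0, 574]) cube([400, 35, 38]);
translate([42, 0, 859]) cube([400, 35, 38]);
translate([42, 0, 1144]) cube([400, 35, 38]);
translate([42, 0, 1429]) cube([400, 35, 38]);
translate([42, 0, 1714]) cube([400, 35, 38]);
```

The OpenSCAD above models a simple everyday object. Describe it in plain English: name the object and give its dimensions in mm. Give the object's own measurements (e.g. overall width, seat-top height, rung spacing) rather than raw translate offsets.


A straight ladder. Two 42×35 mm vertical rails, 1850 mm tall, stand 484 mm apart (outside-to-outside) with their front faces coplanar on the −y side. 6 rungs, each 35 mm deep and 38 mm tall, span between the inner faces of the rails, front faces flush with the rails. The lowest rung's underside is at z = 289 mm and rungs are spaced 285 mm apart (underside to underside).


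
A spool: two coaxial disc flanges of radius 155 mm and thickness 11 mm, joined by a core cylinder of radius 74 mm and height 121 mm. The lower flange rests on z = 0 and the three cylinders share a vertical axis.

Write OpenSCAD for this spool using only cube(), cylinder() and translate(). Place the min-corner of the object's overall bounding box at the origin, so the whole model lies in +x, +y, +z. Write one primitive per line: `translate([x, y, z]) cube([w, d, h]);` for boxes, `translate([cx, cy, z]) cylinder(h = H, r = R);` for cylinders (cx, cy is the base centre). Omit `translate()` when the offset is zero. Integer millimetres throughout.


translate([155, 155, 0]) cylinder(h = 11, r = 155);
translate([155, 155, 11]) cylinder(h = 121, r = 74);
translate([155, 155, 132]) cylinder(h = 11, r = 155);


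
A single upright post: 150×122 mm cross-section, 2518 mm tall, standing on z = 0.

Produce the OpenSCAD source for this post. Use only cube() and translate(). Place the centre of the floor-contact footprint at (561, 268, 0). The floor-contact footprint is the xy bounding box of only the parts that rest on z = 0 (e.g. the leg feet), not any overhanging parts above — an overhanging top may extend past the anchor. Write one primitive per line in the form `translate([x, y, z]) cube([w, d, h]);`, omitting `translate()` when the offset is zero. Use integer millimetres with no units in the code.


translate([486, 207, 0]) cube([150, 122, 2518]);


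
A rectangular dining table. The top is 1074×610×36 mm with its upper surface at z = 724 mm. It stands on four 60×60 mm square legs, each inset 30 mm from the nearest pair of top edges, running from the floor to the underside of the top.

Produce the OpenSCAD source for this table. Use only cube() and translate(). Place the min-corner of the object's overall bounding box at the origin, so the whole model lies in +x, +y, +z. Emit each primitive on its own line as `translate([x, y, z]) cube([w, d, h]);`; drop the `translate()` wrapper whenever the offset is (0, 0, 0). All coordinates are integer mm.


translate([0, 0, 688]) cube([1074, 610, 36]);
translate([30, 30, 0]) cube([60, 60, 688]);
translate([984, 30, 0]) cube([60, 60, 688]);
translate([30, 520, 0]) cube([60, 60, 688]);
translate([984, 520, 0]) cube([60, 60, 688]);


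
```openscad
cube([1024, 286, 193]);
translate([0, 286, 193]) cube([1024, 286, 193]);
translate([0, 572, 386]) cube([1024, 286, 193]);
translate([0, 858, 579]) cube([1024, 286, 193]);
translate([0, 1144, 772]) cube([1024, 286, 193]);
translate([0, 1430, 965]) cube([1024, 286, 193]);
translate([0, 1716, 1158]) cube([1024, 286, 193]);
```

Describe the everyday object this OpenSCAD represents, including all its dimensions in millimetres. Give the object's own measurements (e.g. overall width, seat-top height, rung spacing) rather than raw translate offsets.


A straight staircase of 7 solid steps. Each step is 1024 mm wide (x), 286 mm deep (y, the going) and 193 mm tall (the rise). The first step rests on the floor; each subsequent step sits one going further in +y and one rise higher in +z, directly behind and above the previous step with no overlap.


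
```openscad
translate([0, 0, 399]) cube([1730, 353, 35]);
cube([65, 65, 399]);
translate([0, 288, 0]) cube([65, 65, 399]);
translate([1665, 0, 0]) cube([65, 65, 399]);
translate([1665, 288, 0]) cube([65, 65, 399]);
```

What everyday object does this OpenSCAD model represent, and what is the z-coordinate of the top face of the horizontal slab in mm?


A bench. The seat-top height is 434 mm.

A long slab on four corner posts — a bench. The slab sits at z = 399 with thickness 35, so the top is 399 + 35 = 434 mm.


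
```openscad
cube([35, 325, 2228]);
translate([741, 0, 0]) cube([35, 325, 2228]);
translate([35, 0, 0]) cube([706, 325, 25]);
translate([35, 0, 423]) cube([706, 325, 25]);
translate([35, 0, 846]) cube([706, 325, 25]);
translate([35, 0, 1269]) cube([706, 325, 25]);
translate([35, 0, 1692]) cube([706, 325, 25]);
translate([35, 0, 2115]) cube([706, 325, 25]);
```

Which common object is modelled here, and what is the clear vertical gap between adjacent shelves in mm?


A bookshelf. The clear shelf gap is 398 mm.

Two tall side panels with 6 horizontal boards between them — a bookshelf. The first two shelf undersides are at z = 0 and z = 423; with shelf thickness 25, the clear gap is 423 − 0 − 25 = 398 mm.


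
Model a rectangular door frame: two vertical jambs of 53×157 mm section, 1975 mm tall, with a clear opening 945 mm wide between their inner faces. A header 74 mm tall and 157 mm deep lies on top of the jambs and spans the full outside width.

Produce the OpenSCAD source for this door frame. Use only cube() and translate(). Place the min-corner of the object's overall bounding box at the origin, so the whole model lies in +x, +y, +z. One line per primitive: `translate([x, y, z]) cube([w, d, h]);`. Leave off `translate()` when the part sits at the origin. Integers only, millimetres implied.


cube([53, 157, 1975]);
translate([998, 0, 0]) cube([53, 157, 1975]);
translate([0, 0, 1975]) cube([1051, 157, 74]);


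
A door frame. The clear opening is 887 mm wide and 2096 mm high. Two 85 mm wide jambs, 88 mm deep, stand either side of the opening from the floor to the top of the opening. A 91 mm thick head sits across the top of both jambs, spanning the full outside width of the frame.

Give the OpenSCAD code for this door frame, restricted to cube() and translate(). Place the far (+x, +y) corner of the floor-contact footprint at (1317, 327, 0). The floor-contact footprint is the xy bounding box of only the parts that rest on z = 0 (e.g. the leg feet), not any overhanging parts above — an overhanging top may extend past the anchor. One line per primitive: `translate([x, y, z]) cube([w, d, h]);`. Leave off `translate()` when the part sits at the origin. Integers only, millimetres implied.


translate([260, 239, 0]) cube([85, 88, 2096]);
translate([1232, 239, 0]) cube([85, 88, 2096]);
translate([260, 239, 2096]) cube([1057, 88, 91]);


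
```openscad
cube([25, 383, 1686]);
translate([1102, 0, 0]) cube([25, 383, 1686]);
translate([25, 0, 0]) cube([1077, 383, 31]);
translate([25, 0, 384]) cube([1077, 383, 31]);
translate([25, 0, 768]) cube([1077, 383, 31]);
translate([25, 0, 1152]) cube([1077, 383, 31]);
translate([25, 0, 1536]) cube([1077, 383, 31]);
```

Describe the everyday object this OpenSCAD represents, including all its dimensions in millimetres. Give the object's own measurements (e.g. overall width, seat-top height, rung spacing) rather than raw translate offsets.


An open bookshelf. Two side panels, each 25 mm thick, 383 mm deep and 1686 mm tall, stand 1127 mm apart (outside-to-outside). Between them sit 5 shelves, each 31 mm thick and 383 mm deep, spanning the full gap between the sides. The bottom shelf rests on the floor (its underside at z = 0) and the clear gap between one shelf's top and the next shelf's underside is 353 mm.


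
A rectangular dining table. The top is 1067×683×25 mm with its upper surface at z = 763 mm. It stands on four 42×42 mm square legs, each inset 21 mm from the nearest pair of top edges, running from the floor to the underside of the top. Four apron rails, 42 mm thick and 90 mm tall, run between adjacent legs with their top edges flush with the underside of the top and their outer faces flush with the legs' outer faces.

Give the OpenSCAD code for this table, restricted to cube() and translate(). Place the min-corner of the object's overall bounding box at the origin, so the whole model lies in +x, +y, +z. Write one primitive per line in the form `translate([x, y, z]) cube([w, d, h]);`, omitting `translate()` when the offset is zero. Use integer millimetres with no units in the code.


translate([0, 0, 738]) cube([1067, 683, 25]);
translate([21, 21, 0]) cube([42, 42, 738]);
translate([1004, 21, 0]) cube([42, 42, 738]);
translate([21, 620, 0]) cube([42, 42, 738]);
translate([1004, 620, 0]) cube([42, 42, 738]);
translate([63, 21, 648]) cube([941, 42, 90]);
translate([63, 620, 648]) cube([941, 42, 90]);
translate([21, 63, 648]) cube([42, 557, 90]);
translate([1004, 63, 648]) cube([42, 557, 90]);


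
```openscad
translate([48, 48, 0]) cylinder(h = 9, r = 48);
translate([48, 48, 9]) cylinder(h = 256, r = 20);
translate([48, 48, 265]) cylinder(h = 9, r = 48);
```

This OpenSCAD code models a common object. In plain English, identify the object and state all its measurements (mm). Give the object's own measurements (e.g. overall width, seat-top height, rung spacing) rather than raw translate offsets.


A spool: two coaxial disc flanges of radius 48 mm and thickness 9 mm, joined by a core cylinder of radius 20 mm and height 256 mm. The lower flange rests on z = 0 and the three cylinders share a vertical axis.


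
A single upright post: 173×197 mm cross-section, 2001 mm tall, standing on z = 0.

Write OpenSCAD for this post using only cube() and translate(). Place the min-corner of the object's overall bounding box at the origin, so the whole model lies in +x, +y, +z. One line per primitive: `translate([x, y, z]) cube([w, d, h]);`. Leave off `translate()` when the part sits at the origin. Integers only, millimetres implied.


cube([173, 197, 2001]);


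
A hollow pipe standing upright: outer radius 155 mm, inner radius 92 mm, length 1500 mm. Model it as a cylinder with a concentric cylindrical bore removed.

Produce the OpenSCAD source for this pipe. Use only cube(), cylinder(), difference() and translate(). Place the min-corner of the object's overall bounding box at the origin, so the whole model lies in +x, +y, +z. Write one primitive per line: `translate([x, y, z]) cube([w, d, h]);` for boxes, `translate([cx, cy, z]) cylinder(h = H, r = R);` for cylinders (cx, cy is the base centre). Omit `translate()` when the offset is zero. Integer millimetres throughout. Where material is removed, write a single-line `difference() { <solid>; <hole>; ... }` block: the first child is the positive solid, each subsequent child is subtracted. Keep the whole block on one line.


difference() { translate([155, 155, 0]) cylinder(h = 1500, r = 155); translate([155, 155, 0]) cylinder(h = 1500, r = 92); }


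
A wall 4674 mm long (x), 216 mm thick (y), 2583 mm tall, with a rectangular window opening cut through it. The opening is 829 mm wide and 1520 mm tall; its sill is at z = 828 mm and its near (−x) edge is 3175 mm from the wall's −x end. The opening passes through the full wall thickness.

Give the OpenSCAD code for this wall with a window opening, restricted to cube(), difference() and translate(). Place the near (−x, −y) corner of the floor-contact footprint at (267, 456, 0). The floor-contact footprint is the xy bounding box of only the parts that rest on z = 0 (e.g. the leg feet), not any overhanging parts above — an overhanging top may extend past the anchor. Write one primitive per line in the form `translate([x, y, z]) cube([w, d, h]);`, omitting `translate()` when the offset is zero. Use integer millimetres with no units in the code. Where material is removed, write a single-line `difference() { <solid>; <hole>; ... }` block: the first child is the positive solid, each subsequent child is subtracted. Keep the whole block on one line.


difference() { translate([267, 456, 0]) cube([4674, 216, 2583]); translate([3442, 456, 828]) cube([829, 216, 1520]); }


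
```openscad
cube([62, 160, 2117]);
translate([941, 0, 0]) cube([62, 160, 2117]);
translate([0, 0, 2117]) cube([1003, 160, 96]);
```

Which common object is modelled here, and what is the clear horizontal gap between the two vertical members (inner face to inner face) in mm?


A door frame. The clear opening width is 879 mm.

Two 2117 mm tall posts with a header on top — a door frame. The left jamb is 62 mm wide at x = 0; the right jamb starts at x = 941. The clear opening is 941 − 62 = 879 mm.


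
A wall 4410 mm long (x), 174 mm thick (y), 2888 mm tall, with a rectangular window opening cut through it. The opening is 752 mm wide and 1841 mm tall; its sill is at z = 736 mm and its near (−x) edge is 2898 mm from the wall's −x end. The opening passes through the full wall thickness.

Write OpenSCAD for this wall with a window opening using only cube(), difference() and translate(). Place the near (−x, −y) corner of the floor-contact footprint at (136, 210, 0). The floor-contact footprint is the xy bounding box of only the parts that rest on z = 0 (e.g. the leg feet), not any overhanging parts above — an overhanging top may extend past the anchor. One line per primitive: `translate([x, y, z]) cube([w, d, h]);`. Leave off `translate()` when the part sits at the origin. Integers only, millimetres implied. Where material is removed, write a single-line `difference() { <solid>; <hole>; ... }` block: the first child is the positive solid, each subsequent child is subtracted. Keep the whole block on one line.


difference() { translate([136, 210, 0]) cube([4410, 174, 2888]); translate([3034, 210, 736]) cube([752, 174, 1841]); }


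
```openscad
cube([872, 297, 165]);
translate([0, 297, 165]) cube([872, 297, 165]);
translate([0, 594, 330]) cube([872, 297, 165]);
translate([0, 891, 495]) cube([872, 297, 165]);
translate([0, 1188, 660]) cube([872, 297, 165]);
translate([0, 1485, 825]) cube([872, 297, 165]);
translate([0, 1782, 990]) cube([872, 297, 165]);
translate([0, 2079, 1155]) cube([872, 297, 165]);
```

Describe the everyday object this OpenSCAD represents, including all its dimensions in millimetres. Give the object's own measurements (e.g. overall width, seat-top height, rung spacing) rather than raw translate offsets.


A straight staircase of 8 solid steps. Each step is 872 mm wide (x), 297 mm deep (y, the going) and 165 mm tall (the rise). The first step rests on the floor; each subsequent step sits one going further in +y and one rise higher in +z, directly behind and above the previous step with no overlap.


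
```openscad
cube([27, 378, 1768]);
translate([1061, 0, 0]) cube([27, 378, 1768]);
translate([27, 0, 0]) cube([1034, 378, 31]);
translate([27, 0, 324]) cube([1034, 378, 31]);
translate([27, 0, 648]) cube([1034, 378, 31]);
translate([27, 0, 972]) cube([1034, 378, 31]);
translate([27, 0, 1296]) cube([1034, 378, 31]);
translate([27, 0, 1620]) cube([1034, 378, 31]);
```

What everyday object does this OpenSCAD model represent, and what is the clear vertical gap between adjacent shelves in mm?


A bookshelf. The clear shelf gap is 293 mm.

Two tall side panels with 6 horizontal boards between them — a bookshelf. The first two shelf undersides are at z = 0 and z = 324; with shelf thickness 31, the clear gap is 324 − 0 − 31 = 293 mm.


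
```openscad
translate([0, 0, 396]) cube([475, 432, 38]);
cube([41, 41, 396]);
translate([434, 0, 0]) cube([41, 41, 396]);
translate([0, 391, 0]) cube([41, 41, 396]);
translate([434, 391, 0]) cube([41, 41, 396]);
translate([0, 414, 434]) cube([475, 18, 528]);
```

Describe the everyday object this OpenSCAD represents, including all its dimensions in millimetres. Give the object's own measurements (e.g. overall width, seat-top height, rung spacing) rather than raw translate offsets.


A chair. The seat is a 475×432×38 mm slab with its top at z = 434 mm, on four 41×41 mm corner legs (flush with the seat edges, standing on z = 0). A flat backrest 18 mm thick, 528 mm tall, spans the full seat width and rises from the seat top along its +y edge, rear face flush with the rear of the seat.


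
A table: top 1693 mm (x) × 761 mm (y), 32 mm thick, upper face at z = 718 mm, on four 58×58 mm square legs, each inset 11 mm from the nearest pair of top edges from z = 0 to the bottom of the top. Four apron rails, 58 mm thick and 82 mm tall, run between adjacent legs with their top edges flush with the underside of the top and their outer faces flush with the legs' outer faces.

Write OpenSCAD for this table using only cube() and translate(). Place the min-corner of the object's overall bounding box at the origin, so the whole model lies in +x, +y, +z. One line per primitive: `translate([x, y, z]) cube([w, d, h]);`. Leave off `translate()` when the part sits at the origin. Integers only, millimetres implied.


translate([0, 0, 686]) cube([1693, 761, 32]);
translate([11, 11, 0]) cube([58, 58, 686]);
translate([1624, 11, 0]) cube([58, 58, 686]);
translate([11, 692, 0]) cube([58, 58, 686]);
translate([1624, 692, 0]) cube([58, 58, 686]);
translate([69, 11, 604]) cube([1555, 58, 82]);
translate([69, 692, 604]) cube([1555, 58, 82]);
translate([11, 69, 604]) cube([58, 623, 82]);
translate([1624, 69, 604]) cube([58, 623, 82]);


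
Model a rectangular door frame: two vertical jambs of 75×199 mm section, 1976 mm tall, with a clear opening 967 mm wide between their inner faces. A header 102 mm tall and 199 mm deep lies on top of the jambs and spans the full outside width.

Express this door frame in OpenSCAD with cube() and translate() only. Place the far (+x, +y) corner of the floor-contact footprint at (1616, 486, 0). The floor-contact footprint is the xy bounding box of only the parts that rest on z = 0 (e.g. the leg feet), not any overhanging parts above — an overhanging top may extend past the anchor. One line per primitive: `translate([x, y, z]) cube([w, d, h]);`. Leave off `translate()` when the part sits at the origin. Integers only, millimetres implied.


translate([499, 287, 0]) cube([75, 199, 1976]);
translate([1541, 287, 0]) cube([75, 199, 1976]);
translate([499, 287, 1976]) cube([1117, 199, 102]);


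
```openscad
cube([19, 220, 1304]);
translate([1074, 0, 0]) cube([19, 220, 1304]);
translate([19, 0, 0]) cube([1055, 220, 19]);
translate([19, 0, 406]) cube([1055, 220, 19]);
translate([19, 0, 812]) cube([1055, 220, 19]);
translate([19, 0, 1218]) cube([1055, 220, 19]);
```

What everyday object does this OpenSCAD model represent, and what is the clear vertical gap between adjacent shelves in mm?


A bookshelf. The clear shelf gap is 387 mm.

Two tall side panels with 4 horizontal boards between them — a bookshelf. The first two shelf undersides are at z = 0 and z = 406; with shelf thickness 19, the clear gap is 406 − 0 − 19 = 387 mm.


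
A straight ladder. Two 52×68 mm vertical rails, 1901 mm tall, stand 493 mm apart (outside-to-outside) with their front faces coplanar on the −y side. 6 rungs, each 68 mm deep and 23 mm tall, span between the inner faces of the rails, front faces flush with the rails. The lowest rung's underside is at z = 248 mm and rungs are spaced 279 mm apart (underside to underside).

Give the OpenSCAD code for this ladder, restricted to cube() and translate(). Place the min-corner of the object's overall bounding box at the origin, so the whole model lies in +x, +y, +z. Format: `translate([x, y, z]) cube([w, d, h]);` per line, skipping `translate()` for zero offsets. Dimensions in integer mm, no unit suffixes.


// rung span = 493 - 2*52 = 389
// rung[k] z = 248 + k*279
cube([52, 68, 1901]);
translate([441, 0, 0]) cube([52, 68, 1901]);
translate([52, 0, 248]) cube([389, 68, 23]);
translate([52, 0, 527]) cube([389, 68, 23]);
translate([52, 0, 806]) cube([389, 68, 23]);
translate([52, 0, 1085]) cube([389, 68, 23]);
translate([52, 0, 1364]) cube([389, 68, 23]);
translate([52, 0, 1643]) cube([389, 68, 23]);


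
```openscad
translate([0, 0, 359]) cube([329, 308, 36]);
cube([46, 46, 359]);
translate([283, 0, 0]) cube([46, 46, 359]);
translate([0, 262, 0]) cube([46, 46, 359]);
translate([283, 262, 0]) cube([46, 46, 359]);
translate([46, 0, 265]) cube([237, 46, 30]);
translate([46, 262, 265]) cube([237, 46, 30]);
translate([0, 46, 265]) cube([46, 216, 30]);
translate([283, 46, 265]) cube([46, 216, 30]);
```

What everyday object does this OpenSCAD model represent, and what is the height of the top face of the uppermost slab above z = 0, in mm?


A stool. The seat height is 395 mm.

A 329×308×36 slab at z = 359 on four corner posts — a stool. The seat top is 359 + 36 = 395 mm.


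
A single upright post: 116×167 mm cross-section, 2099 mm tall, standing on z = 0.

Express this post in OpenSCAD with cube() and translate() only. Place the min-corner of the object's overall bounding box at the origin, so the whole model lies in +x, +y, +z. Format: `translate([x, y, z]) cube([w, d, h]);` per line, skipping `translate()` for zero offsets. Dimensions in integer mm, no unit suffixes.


cube([116, 167, 2099]);


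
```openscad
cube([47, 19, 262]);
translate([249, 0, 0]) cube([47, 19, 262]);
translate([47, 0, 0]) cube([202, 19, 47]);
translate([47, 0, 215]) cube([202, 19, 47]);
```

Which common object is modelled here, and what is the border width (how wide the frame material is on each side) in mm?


A picture frame. The border width is 47 mm.

Four thin pieces enclosing a rectangular opening — a picture frame. The two full-height stiles are 262 mm tall; the top rail sits at z = 215 and is 47 mm tall, so the border above the opening is 262 − 215 = 47 mm, matching the stile x-width.


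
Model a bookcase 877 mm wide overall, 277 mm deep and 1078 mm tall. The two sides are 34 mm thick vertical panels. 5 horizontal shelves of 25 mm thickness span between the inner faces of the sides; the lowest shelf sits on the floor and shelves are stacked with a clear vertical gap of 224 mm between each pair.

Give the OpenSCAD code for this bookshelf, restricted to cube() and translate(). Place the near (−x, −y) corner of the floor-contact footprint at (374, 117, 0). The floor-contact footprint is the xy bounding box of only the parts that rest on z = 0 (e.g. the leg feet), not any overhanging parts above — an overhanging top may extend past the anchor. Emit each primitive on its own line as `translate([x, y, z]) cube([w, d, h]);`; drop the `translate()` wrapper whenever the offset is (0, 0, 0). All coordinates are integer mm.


translate([374, 117, 0]) cube([34, 277, 1078]);
translate([1217, 117, 0]) cube([34, 277, 1078]);
translate([408, 117, 0]) cube([809, 277, 25]);
translate([408, 117, 249]) cube([809, 277, 25]);
translate([408, 117, 498]) cube([809, 277, 25]);
translate([408, 117, 747]) cube([809, 277, 25]);
translate([408, 117, 996]) cube([809, 277, 25]);
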